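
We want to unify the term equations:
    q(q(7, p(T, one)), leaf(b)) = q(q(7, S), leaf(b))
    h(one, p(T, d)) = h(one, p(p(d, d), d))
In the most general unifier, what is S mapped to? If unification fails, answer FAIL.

p(p(d, d), one)

Decompose q/2: q(7, p(T, one)) = q(7, S),  leaf(b) = leaf(b).
Decompose q/2: 7 = 7,  p(T, one) = S.
Delete trivial equation 7 = 7.
Bind S := p(T, one); no other remaining equation mentions S.
Delete trivial equation leaf(b) = leaf(b).
Decompose h/2: one = one,  p(T, d) = p(p(d, d), d).
Delete trivial equation one = one.
Decompose p/2: T = p(d, d),  d = d.
Bind T := p(d, d); no other remaining equation mentions T. Substituting into the earlier binding gives S := p(p(d, d), one).
Delete trivial equation d = d.
MGU = { S ↦ p(p(d, d), one), T ↦ p(d, d) }, so S ↦ p(p(d, d), one).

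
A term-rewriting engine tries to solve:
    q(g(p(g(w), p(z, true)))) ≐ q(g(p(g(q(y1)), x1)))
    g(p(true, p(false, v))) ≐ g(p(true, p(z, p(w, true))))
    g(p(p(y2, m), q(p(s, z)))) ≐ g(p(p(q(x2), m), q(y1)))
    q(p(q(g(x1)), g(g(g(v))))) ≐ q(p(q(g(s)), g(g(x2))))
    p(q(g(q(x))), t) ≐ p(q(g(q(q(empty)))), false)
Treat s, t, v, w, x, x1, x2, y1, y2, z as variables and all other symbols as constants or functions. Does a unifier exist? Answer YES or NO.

Decompose q/1: g(p(g(w), p(z, true))) ≐ g(p(g(q(y1)), x1)).
Decompose g/1: p(g(w), p(z, true)) ≐ p(g(q(y1)), x1).
Decompose p/2: g(w) ≐ g(q(y1)),  p(z, true) ≐ x1.
Decompose g/1: w ≐ q(y1).
Bind w := q(y1); substituting into the one remaining equation that mentions w gives: g(p(true, p(false, v))) ≐ g(p(true, p(z, p(q(y1), true)))).
Bind x1 := p(z, true); substituting into the one remaining equation that mentions x1 gives: q(p(q(g(p(z, true))), g(g(g(v))))) ≐ q(p(q(g(s)), g(g(x2)))).
Decompose g/1: p(true, p(false, v)) ≐ p(true, p(z, p(q(y1), true))).
Decompose p/2: true ≐ true,  p(false, v) ≐ p(z, p(q(y1), true)).
Delete trivial equation true ≐ true.
Decompose p/2: false ≐ z,  v ≐ p(q(y1), true).
Bind z := false; substituting into the 2 remaining equations that mention z gives: g(p(p(y2, m), q(p(s, false)))) ≐ g(p(p(q(x2), m), q(y1))),  q(p(q(g(p(false, true))), g(g(g(v))))) ≐ q(p(q(g(s)), g(g(x2)))). Substituting into the earlier binding gives x1 := p(false, true).
Bind v := p(q(y1), true); substituting into the one remaining equation that mentions v gives: q(p(q(g(p(false, true))), g(g(g(p(q(y1), true)))))) ≐ q(p(q(g(s)), g(g(x2)))).
Decompose g/1: p(p(y2, m), q(p(s, false))) ≐ p(p(q(x2), m), q(y1)).
Decompose p/2: p(y2, m) ≐ p(q(x2), m),  q(p(s, false)) ≐ q(y1).
Decompose p/2: y2 ≐ q(x2),  m ≐ m.
Bind y2 := q(x2); no other remaining equation mentions y2.
Delete trivial equation m ≐ m.
Decompose q/1: p(s, false) ≐ y1.
Bind y1 := p(s, false); substituting into the one remaining equation that mentions y1 gives: q(p(q(g(p(false, true))), g(g(g(p(q(p(s, false)), true)))))) ≐ q(p(q(g(s)), g(g(x2)))). Substituting into the earlier bindings gives w := q(p(s, false)), v := p(q(p(s, false)), true).
Decompose q/1: p(q(g(p(false, true))), g(g(g(p(q(p(s, false)), true))))) ≐ p(q(g(s)), g(g(x2))).
Decompose p/2: q(g(p(false, true))) ≐ q(g(s)),  g(g(g(p(q(p(s, false)), true)))) ≐ g(g(x2)).
Decompose q/1: g(p(false, true)) ≐ g(s).
Decompose g/1: p(false, true) ≐ s.
Bind s := p(false, true); substituting into the one remaining equation that mentions s gives: g(g(g(p(q(p(p(false, true), false)), true)))) ≐ g(g(x2)). Substituting into the earlier bindings gives w := q(p(p(false, true), false)), v := p(q(p(p(false, true), false)), true), y1 := p(p(false, true), false).
Decompose g/1: g(g(p(q(p(p(false, true), false)), true))) ≐ g(x2).
Decompose g/1: g(p(q(p(p(false, true), false)), true)) ≐ x2.
Bind x2 := g(p(q(p(p(false, true), false)), true)); no other remaining equation mentions x2. Substituting into the earlier binding gives y2 := q(g(p(q(p(p(false, true), false)), true))).
Decompose p/2: q(g(q(x))) ≐ q(g(q(q(empty)))),  t ≐ false.
Decompose q/1: g(q(x)) ≐ g(q(q(empty))).
Decompose g/1: q(x) ≐ q(q(empty)).
Decompose q/1: x ≐ q(empty).
Bind x := q(empty); no other remaining equation mentions x.
Bind t := false.
No equations remain and no clash or occurs-check failure arose, so a unifier exists.

YES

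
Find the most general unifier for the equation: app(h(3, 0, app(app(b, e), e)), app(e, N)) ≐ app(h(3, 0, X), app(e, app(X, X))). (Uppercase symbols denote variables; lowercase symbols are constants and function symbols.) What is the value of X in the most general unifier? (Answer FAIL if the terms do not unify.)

Decompose app/2: h(3, 0, app(app(b, e), e)) ≐ h(3, 0, X),  app(e, N) ≐ app(e, app(X, X)).
Decompose h/3: 3 ≐ 3,  0 ≐ 0,  app(app(b, e), e) ≐ X.
Delete trivial equation 3 ≐ 3.
Delete trivial equation 0 ≐ 0.
Bind X := app(app(b, e), e); substituting into the remaining equation gives: app(e, N) ≐ app(e, app(app(app(b, e), e), app(app(b, e), e))).
Decompose app/2: e ≐ e,  N ≐ app(app(app(b, e), e), app(app(b, e), e)).
Delete trivial equation e ≐ e.
Bind N := app(app(app(b, e), e), app(app(b, e), e)).
MGU = { X := app(app(b, e), e), N := app(app(app(b, e), e), app(app(b, e), e)) }, so X := app(app(b, e), e).

app(app(b, e), e)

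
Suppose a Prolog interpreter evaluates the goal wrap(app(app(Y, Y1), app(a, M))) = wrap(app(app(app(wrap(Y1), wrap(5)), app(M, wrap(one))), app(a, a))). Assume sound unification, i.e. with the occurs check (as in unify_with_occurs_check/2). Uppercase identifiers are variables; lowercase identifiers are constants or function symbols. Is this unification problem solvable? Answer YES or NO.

Decompose wrap/1: app(app(Y, Y1), app(a, M)) = app(app(app(wrap(Y1), wrap(5)), app(M, wrap(one))), app(a, a)).
Decompose app/2: app(Y, Y1) = app(app(wrap(Y1), wrap(5)), app(M, wrap(one))),  app(a, M) = app(a, a).
Decompose app/2: Y = app(wrap(Y1), wrap(5)),  Y1 = app(M, wrap(one)).
Bind Y := app(wrap(Y1), wrap(5)); no other remaining equation mentions Y.
Bind Y1 := app(M, wrap(one)); no other remaining equation mentions Y1. Substituting into the earlier binding gives Y := app(wrap(app(M, wrap(one))), wrap(5)).
Decompose app/2: a = a,  M = a.
Delete trivial equation a = a.
Bind M := a. Substituting into the earlier bindings gives Y := app(wrap(app(a, wrap(one))), wrap(5)), Y1 := app(a, wrap(one)).
No equations remain and no clash or occurs-check failure arose, so a unifier exists.

YES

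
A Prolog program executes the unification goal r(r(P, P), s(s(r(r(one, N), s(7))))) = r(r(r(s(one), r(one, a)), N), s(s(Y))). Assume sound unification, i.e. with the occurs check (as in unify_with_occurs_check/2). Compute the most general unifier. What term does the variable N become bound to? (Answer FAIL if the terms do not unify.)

Decompose r/2: r(P, P) = r(r(s(one), r(one, a)), N),  s(s(r(r(one, N), s(7)))) = s(s(Y)).
Decompose r/2: P = r(s(one), r(one, a)),  P = N.
Bind P := r(s(one), r(one, a)); substituting into the one remaining equation that mentions P gives: r(s(one), r(one, a)) = N.
Bind N := r(s(one), r(one, a)); substituting into the remaining equation gives: s(s(r(r(one, r(s(one), r(one, a))), s(7)))) = s(s(Y)).
Decompose s/1: s(r(r(one, r(s(one), r(one, a))), s(7))) = s(Y).
Decompose s/1: r(r(one, r(s(one), r(one, a))), s(7)) = Y.
Bind Y := r(r(one, r(s(one), r(one, a))), s(7)).
MGU = { P ↦ r(s(one), r(one, a)), N ↦ r(s(one), r(one, a)), Y ↦ r(r(one, r(s(one), r(one, a))), s(7)) }, so N ↦ r(s(one), r(one, a)).

r(s(one), r(one, a))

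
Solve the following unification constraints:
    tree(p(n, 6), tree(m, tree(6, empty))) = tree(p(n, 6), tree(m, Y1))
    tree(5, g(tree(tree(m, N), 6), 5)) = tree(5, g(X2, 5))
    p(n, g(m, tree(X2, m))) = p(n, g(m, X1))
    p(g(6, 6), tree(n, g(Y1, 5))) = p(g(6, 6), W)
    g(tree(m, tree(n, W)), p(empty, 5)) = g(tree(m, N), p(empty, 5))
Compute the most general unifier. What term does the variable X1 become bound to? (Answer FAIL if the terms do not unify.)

Decompose tree/2: p(n, 6) = p(n, 6),  tree(m, tree(6, empty)) = tree(m, Y1).
Delete trivial equation p(n, 6) = p(n, 6).
Decompose tree/2: m = m,  tree(6, empty) = Y1.
Delete trivial equation m = m.
Bind Y1 := tree(6, empty); substituting into the one remaining equation that mentions Y1 gives: p(g(6, 6), tree(n, g(tree(6, empty), 5))) = p(g(6, 6), W).
Decompose tree/2: 5 = 5,  g(tree(tree(m, N), 6), 5) = g(X2, 5).
Delete trivial equation 5 = 5.
Decompose g/2: tree(tree(m, N), 6) = X2,  5 = 5.
Bind X2 := tree(tree(m, N), 6); substituting into the one remaining equation that mentions X2 gives: p(n, g(m, tree(tree(tree(m, N), 6), m))) = p(n, g(m, X1)).
Delete trivial equation 5 = 5.
Decompose p/2: n = n,  g(m, tree(tree(tree(m, N), 6), m)) = g(m, X1).
Delete trivial equation n = n.
Decompose g/2: m = m,  tree(tree(tree(m, N), 6), m) = X1.
Delete trivial equation m = m.
Bind X1 := tree(tree(tree(m, N), 6), m); no other remaining equation mentions X1.
Decompose p/2: g(6, 6) = g(6, 6),  tree(n, g(tree(6, empty), 5)) = W.
Delete trivial equation g(6, 6) = g(6, 6).
Bind W := tree(n, g(tree(6, empty), 5)); substituting into the remaining equation gives: g(tree(m, tree(n, tree(n, g(tree(6, empty), 5)))), p(empty, 5)) = g(tree(m, N), p(empty, 5)).
Decompose g/2: tree(m, tree(n, tree(n, g(tree(6, empty), 5)))) = tree(m, N),  p(empty, 5) = p(empty, 5).
Decompose tree/2: m = m,  tree(n, tree(n, g(tree(6, empty), 5))) = N.
Delete trivial equation m = m.
Bind N := tree(n, tree(n, g(tree(6, empty), 5))); no other remaining equation mentions N. Substituting into the earlier bindings gives X2 := tree(tree(m, tree(n, tree(n, g(tree(6, empty), 5)))), 6), X1 := tree(tree(tree(m, tree(n, tree(n, g(tree(6, empty), 5)))), 6), m).
Delete trivial equation p(empty, 5) = p(empty, 5).
MGU = { Y1 -> tree(6, empty), X2 -> tree(tree(m, tree(n, tree(n, g(tree(6, empty), 5)))), 6), X1 -> tree(tree(tree(m, tree(n, tree(n, g(tree(6, empty), 5)))), 6), m), W -> tree(n, g(tree(6, empty), 5)), N -> tree(n, tree(n, g(tree(6, empty), 5))) }, so X1 -> tree(tree(tree(m, tree(n, tree(n, g(tree(6, empty), 5)))), 6), m).

tree(tree(tree(m, tree(n, tree(n, g(tree(6, empty), 5)))), 6), m)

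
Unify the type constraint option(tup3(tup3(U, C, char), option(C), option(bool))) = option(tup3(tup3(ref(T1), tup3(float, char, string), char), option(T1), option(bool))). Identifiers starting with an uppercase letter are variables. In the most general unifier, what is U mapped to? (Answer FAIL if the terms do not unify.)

Decompose option/1: tup3(tup3(U, C, char), option(C), option(bool)) = tup3(tup3(ref(T1), tup3(float, char, string), char), option(T1), option(bool)).
Decompose tup3/3: tup3(U, C, char) = tup3(ref(T1), tup3(float, char, string), char),  option(C) = option(T1),  option(bool) = option(bool).
Decompose tup3/3: U = ref(T1),  C = tup3(float, char, string),  char = char.
Bind U := ref(T1); no other remaining equation mentions U.
Bind C := tup3(float, char, string); substituting into the one remaining equation that mentions C gives: option(tup3(float, char, string)) = option(T1).
Delete trivial equation char = char.
Decompose option/1: tup3(float, char, string) = T1.
Bind T1 := tup3(float, char, string); no other remaining equation mentions T1. Substituting into the earlier binding gives U := ref(tup3(float, char, string)).
Delete trivial equation option(bool) = option(bool).
MGU = { U := ref(tup3(float, char, string)), C := tup3(float, char, string), T1 := tup3(float, char, string) }, so U := ref(tup3(float, char, string)).

ref(tup3(float, char, string))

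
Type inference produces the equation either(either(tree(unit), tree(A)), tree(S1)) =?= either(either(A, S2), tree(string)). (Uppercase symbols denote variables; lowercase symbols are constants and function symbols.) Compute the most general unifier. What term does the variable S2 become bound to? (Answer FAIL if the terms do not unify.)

Decompose either/2: either(tree(unit), tree(A)) =?= either(A, S2),  tree(S1) =?= tree(string).
Decompose either/2: tree(unit) =?= A,  tree(A) =?= S2.
Bind A := tree(unit); substituting into the one remaining equation that mentions A gives: tree(tree(unit)) =?= S2.
Bind S2 := tree(tree(unit)); no other remaining equation mentions S2.
Decompose tree/1: S1 =?= string.
Bind S1 := string.
MGU = { A -> tree(unit), S2 -> tree(tree(unit)), S1 -> string }, so S2 -> tree(tree(unit)).

tree(tree(unit))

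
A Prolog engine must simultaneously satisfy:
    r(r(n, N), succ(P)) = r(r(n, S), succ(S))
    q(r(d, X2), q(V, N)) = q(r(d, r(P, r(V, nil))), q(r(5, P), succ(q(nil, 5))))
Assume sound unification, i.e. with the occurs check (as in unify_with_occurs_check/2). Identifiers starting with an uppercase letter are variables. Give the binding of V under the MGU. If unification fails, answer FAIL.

r(5, succ(q(nil, 5)))

Decompose r/2: r(n, N) = r(n, S),  succ(P) = succ(S).
Decompose r/2: n = n,  N = S.
Delete trivial equation n = n.
Bind N := S; substituting into the one remaining equation that mentions N gives: q(r(d, X2), q(V, S)) = q(r(d, r(P, r(V, nil))), q(r(5, P), succ(q(nil, 5)))).
Decompose succ/1: P = S.
Bind P := S; substituting into the remaining equation gives: q(r(d, X2), q(V, S)) = q(r(d, r(S, r(V, nil))), q(r(5, S), succ(q(nil, 5)))).
Decompose q/2: r(d, X2) = r(d, r(S, r(V, nil))),  q(V, S) = q(r(5, S), succ(q(nil, 5))).
Decompose r/2: d = d,  X2 = r(S, r(V, nil)).
Delete trivial equation d = d.
Bind X2 := r(S, r(V, nil)); no other remaining equation mentions X2.
Decompose q/2: V = r(5, S),  S = succ(q(nil, 5)).
Bind V := r(5, S); no other remaining equation mentions V. Substituting into the earlier binding gives X2 := r(S, r(r(5, S), nil)).
Bind S := succ(q(nil, 5)). Substituting into the earlier bindings gives N := succ(q(nil, 5)), P := succ(q(nil, 5)), X2 := r(succ(q(nil, 5)), r(r(5, succ(q(nil, 5))), nil)), V := r(5, succ(q(nil, 5))).
MGU = { N -> succ(q(nil, 5)), P -> succ(q(nil, 5)), X2 -> r(succ(q(nil, 5)), r(r(5, succ(q(nil, 5))), nil)), V -> r(5, succ(q(nil, 5))), S -> succ(q(nil, 5)) }, so V -> r(5, succ(q(nil, 5))).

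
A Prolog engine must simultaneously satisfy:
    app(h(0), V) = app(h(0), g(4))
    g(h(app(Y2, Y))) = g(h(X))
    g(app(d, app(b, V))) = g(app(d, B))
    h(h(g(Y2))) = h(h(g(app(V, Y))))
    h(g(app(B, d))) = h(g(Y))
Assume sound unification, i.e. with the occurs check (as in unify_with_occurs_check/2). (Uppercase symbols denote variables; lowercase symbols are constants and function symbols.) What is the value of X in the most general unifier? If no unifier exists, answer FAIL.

app(app(g(4), app(app(b, g(4)), d)), app(app(b, g(4)), d))

Decompose app/2: h(0) = h(0),  V = g(4).
Delete trivial equation h(0) = h(0).
Bind V := g(4); substituting into the 2 remaining equations that mention V gives: g(app(d, app(b, g(4)))) = g(app(d, B)),  h(h(g(Y2))) = h(h(g(app(g(4), Y)))).
Decompose g/1: h(app(Y2, Y)) = h(X).
Decompose h/1: app(Y2, Y) = X.
Bind X := app(Y2, Y); no other remaining equation mentions X.
Decompose g/1: app(d, app(b, g(4))) = app(d, B).
Decompose app/2: d = d,  app(b, g(4)) = B.
Delete trivial equation d = d.
Bind B := app(b, g(4)); substituting into the one remaining equation that mentions B gives: h(g(app(app(b, g(4)), d))) = h(g(Y)).
Decompose h/1: h(g(Y2)) = h(g(app(g(4), Y))).
Decompose h/1: g(Y2) = g(app(g(4), Y)).
Decompose g/1: Y2 = app(g(4), Y).
Bind Y2 := app(g(4), Y); no other remaining equation mentions Y2. Substituting into the earlier binding gives X := app(app(g(4), Y), Y).
Decompose h/1: g(app(app(b, g(4)), d)) = g(Y).
Decompose g/1: app(app(b, g(4)), d) = Y.
Bind Y := app(app(b, g(4)), d). Substituting into the earlier bindings gives X := app(app(g(4), app(app(b, g(4)), d)), app(app(b, g(4)), d)), Y2 := app(g(4), app(app(b, g(4)), d)).
MGU = { V = g(4), X = app(app(g(4), app(app(b, g(4)), d)), app(app(b, g(4)), d)), B = app(b, g(4)), Y2 = app(g(4), app(app(b, g(4)), d)), Y = app(app(b, g(4)), d) }, so X = app(app(g(4), app(app(b, g(4)), d)), app(app(b, g(4)), d)).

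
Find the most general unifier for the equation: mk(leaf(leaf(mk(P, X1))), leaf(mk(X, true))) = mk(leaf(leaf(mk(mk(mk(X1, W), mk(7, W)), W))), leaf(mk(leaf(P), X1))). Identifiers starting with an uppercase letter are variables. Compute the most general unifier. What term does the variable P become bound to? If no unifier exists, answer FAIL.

Decompose mk/2: leaf(leaf(mk(P, X1))) = leaf(leaf(mk(mk(mk(X1, W), mk(7, W)), W))),  leaf(mk(X, true)) = leaf(mk(leaf(P), X1)).
Decompose leaf/1: leaf(mk(P, X1)) = leaf(mk(mk(mk(X1, W), mk(7, W)), W)).
Decompose leaf/1: mk(P, X1) = mk(mk(mk(X1, W), mk(7, W)), W).
Decompose mk/2: P = mk(mk(X1, W), mk(7, W)),  X1 = W.
Bind P := mk(mk(X1, W), mk(7, W)); substituting into the one remaining equation that mentions P gives: leaf(mk(X, true)) = leaf(mk(leaf(mk(mk(X1, W), mk(7, W))), X1)).
Bind X1 := W; substituting into the remaining equation gives: leaf(mk(X, true)) = leaf(mk(leaf(mk(mk(W, W), mk(7, W))), W)). Substituting into the earlier binding gives P := mk(mk(W, W), mk(7, W)).
Decompose leaf/1: mk(X, true) = mk(leaf(mk(mk(W, W), mk(7, W))), W).
Decompose mk/2: X = leaf(mk(mk(W, W), mk(7, W))),  true = W.
Bind X := leaf(mk(mk(W, W), mk(7, W))); no other remaining equation mentions X.
Bind W := true. Substituting into the earlier bindings gives P := mk(mk(true, true), mk(7, true)), X1 := true, X := leaf(mk(mk(true, true), mk(7, true))).
MGU = { P -> mk(mk(true, true), mk(7, true)), X1 -> true, X -> leaf(mk(mk(true, true), mk(7, true))), W -> true }, so P -> mk(mk(true, true), mk(7, true)).

mk(mk(true, true), mk(7, true))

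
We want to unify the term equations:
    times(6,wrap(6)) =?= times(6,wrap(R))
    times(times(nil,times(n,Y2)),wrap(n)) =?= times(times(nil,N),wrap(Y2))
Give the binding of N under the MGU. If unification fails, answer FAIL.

times(n,n)

Decompose times/2: 6 =?= 6,  wrap(6) =?= wrap(R).
Delete trivial equation 6 =?= 6.
Decompose wrap/1: 6 =?= R.
Bind R := 6; no other remaining equation mentions R.
Decompose times/2: times(nil,times(n,Y2)) =?= times(nil,N),  wrap(n) =?= wrap(Y2).
Decompose times/2: nil =?= nil,  times(n,Y2) =?= N.
Delete trivial equation nil =?= nil.
Bind N := times(n,Y2); no other remaining equation mentions N.
Decompose wrap/1: n =?= Y2.
Bind Y2 := n. Substituting into the earlier binding gives N := times(n,n).
MGU = { R -> 6, N -> times(n,n), Y2 -> n }, so N -> times(n,n).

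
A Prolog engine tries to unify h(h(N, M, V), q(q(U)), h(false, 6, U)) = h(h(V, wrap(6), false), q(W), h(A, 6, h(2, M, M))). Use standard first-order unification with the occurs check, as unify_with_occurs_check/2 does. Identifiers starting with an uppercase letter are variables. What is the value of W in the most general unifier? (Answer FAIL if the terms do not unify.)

q(h(2, wrap(6), wrap(6)))

Decompose h/3: h(N, M, V) = h(V, wrap(6), false),  q(q(U)) = q(W),  h(false, 6, U) = h(A, 6, h(2, M, M)).
Decompose h/3: N = V,  M = wrap(6),  V = false.
Bind N := V; no other remaining equation mentions N.
Bind M := wrap(6); substituting into the one remaining equation that mentions M gives: h(false, 6, U) = h(A, 6, h(2, wrap(6), wrap(6))).
Bind V := false; no other remaining equation mentions V. Substituting into the earlier binding gives N := false.
Decompose q/1: q(U) = W.
Bind W := q(U); no other remaining equation mentions W.
Decompose h/3: false = A,  6 = 6,  U = h(2, wrap(6), wrap(6)).
Bind A := false; no other remaining equation mentions A.
Delete trivial equation 6 = 6.
Bind U := h(2, wrap(6), wrap(6)). Substituting into the earlier binding gives W := q(h(2, wrap(6), wrap(6))).
MGU = { N ↦ false, M ↦ wrap(6), V ↦ false, W ↦ q(h(2, wrap(6), wrap(6))), A ↦ false, U ↦ h(2, wrap(6), wrap(6)) }, so W ↦ q(h(2, wrap(6), wrap(6))).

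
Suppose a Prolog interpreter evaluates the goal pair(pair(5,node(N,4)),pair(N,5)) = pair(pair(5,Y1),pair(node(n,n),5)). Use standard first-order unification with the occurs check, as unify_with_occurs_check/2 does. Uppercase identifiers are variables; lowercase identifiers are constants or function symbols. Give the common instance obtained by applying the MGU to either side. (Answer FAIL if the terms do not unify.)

pair(pair(5,node(node(n,n),4)),pair(node(n,n),5))

Decompose pair/2: pair(5,node(N,4)) = pair(5,Y1),  pair(N,5) = pair(node(n,n),5).
Decompose pair/2: 5 = 5,  node(N,4) = Y1.
Delete trivial equation 5 = 5.
Bind Y1 := node(N,4); no other remaining equation mentions Y1.
Decompose pair/2: N = node(n,n),  5 = 5.
Bind N := node(n,n); no other remaining equation mentions N. Substituting into the earlier binding gives Y1 := node(node(n,n),4).
Delete trivial equation 5 = 5.
Applying the MGU to either side gives pair(pair(5,node(node(n,n),4)),pair(node(n,n),5)).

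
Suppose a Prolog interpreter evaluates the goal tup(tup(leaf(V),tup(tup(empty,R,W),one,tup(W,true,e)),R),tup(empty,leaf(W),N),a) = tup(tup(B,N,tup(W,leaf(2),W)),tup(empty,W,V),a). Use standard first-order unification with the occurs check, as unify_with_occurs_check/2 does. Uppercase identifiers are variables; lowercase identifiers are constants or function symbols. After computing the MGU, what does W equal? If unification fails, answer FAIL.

Decompose tup/3: tup(leaf(V),tup(tup(empty,R,W),one,tup(W,true,e)),R) = tup(B,N,tup(W,leaf(2),W)),  tup(empty,leaf(W),N) = tup(empty,W,V),  a = a.
Decompose tup/3: leaf(V) = B,  tup(tup(empty,R,W),one,tup(W,true,e)) = N,  R = tup(W,leaf(2),W).
Bind B := leaf(V); no other remaining equation mentions B.
Bind N := tup(tup(empty,R,W),one,tup(W,true,e)); substituting into the one remaining equation that mentions N gives: tup(empty,leaf(W),tup(tup(empty,R,W),one,tup(W,true,e))) = tup(empty,W,V).
Bind R := tup(W,leaf(2),W); substituting into the one remaining equation that mentions R gives: tup(empty,leaf(W),tup(tup(empty,tup(W,leaf(2),W),W),one,tup(W,true,e))) = tup(empty,W,V). Substituting into the earlier binding gives N := tup(tup(empty,tup(W,leaf(2),W),W),one,tup(W,true,e)).
Decompose tup/3: empty = empty,  leaf(W) = W,  tup(tup(empty,tup(W,leaf(2),W),W),one,tup(W,true,e)) = V.
Delete trivial equation empty = empty.
Occurs check fails: W occurs in leaf(W); the equation W = leaf(W) has no finite solution.

FAIL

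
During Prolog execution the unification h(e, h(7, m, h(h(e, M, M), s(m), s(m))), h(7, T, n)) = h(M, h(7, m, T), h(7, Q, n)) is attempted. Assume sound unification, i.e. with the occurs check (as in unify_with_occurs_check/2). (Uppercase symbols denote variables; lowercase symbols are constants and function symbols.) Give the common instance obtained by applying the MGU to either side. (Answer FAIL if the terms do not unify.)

Decompose h/3: e = M,  h(7, m, h(h(e, M, M), s(m), s(m))) = h(7, m, T),  h(7, T, n) = h(7, Q, n).
Bind M := e; substituting into the one remaining equation that mentions M gives: h(7, m, h(h(e, e, e), s(m), s(m))) = h(7, m, T).
Decompose h/3: 7 = 7,  m = m,  h(h(e, e, e), s(m), s(m)) = T.
Delete trivial equation 7 = 7.
Delete trivial equation m = m.
Bind T := h(h(e, e, e), s(m), s(m)); substituting into the remaining equation gives: h(7, h(h(e, e, e), s(m), s(m)), n) = h(7, Q, n).
Decompose h/3: 7 = 7,  h(h(e, e, e), s(m), s(m)) = Q,  n = n.
Delete trivial equation 7 = 7.
Bind Q := h(h(e, e, e), s(m), s(m)); no other remaining equation mentions Q.
Delete trivial equation n = n.
Applying the MGU to either side gives h(e, h(7, m, h(h(e, e, e), s(m), s(m))), h(7, h(h(e, e, e), s(m), s(m)), n)).

h(e, h(7, m, h(h(e, e, e), s(m), s(m))), h(7, h(h(e, e, e), s(m), s(m)), n))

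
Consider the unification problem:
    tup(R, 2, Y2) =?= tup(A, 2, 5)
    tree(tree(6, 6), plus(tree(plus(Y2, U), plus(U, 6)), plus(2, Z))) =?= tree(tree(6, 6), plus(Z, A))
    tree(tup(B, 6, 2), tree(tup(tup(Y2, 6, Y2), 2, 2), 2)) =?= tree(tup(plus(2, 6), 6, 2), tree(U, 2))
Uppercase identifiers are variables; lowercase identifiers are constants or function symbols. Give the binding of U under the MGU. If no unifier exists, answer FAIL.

tup(tup(5, 6, 5), 2, 2)

Decompose tup/3: R =?= A,  2 =?= 2,  Y2 =?= 5.
Bind R := A; no other remaining equation mentions R.
Delete trivial equation 2 =?= 2.
Bind Y2 := 5; substituting into the remaining equations gives: tree(tree(6, 6), plus(tree(plus(5, U), plus(U, 6)), plus(2, Z))) =?= tree(tree(6, 6), plus(Z, A)),  tree(tup(B, 6, 2), tree(tup(tup(5, 6, 5), 2, 2), 2)) =?= tree(tup(plus(2, 6), 6, 2), tree(U, 2)).
Decompose tree/2: tree(6, 6) =?= tree(6, 6),  plus(tree(plus(5, U), plus(U, 6)), plus(2, Z)) =?= plus(Z, A).
Delete trivial equation tree(6, 6) =?= tree(6, 6).
Decompose plus/2: tree(plus(5, U), plus(U, 6)) =?= Z,  plus(2, Z) =?= A.
Bind Z := tree(plus(5, U), plus(U, 6)); substituting into the one remaining equation that mentions Z gives: plus(2, tree(plus(5, U), plus(U, 6))) =?= A.
Bind A := plus(2, tree(plus(5, U), plus(U, 6))); no other remaining equation mentions A. Substituting into the earlier binding gives R := plus(2, tree(plus(5, U), plus(U, 6))).
Decompose tree/2: tup(B, 6, 2) =?= tup(plus(2, 6), 6, 2),  tree(tup(tup(5, 6, 5), 2, 2), 2) =?= tree(U, 2).
Decompose tup/3: B =?= plus(2, 6),  6 =?= 6,  2 =?= 2.
Bind B := plus(2, 6); no other remaining equation mentions B.
Delete trivial equation 6 =?= 6.
Delete trivial equation 2 =?= 2.
Decompose tree/2: tup(tup(5, 6, 5), 2, 2) =?= U,  2 =?= 2.
Bind U := tup(tup(5, 6, 5), 2, 2); no other remaining equation mentions U. Substituting into the earlier bindings gives R := plus(2, tree(plus(5, tup(tup(5, 6, 5), 2, 2)), plus(tup(tup(5, 6, 5), 2, 2), 6))), Z := tree(plus(5, tup(tup(5, 6, 5), 2, 2)), plus(tup(tup(5, 6, 5), 2, 2), 6)), A := plus(2, tree(plus(5, tup(tup(5, 6, 5), 2, 2)), plus(tup(tup(5, 6, 5), 2, 2), 6))).
Delete trivial equation 2 =?= 2.
MGU = { R -> plus(2, tree(plus(5, tup(tup(5, 6, 5), 2, 2)), plus(tup(tup(5, 6, 5), 2, 2), 6))), Y2 -> 5, Z -> tree(plus(5, tup(tup(5, 6, 5), 2, 2)), plus(tup(tup(5, 6, 5), 2, 2), 6)), A -> plus(2, tree(plus(5, tup(tup(5, 6, 5), 2, 2)), plus(tup(tup(5, 6, 5), 2, 2), 6))), B -> plus(2, 6), U -> tup(tup(5, 6, 5), 2, 2) }, so U -> tup(tup(5, 6, 5), 2, 2).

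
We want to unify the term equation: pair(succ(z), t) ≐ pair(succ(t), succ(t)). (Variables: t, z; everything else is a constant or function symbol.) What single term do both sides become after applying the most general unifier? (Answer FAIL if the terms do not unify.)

Decompose pair/2: succ(z) ≐ succ(t),  t ≐ succ(t).
Decompose succ/1: z ≐ t.
Bind z := t; no other remaining equation mentions z.
Occurs check fails: t occurs in succ(t); the equation t ≐ succ(t) has no finite solution.

FAIL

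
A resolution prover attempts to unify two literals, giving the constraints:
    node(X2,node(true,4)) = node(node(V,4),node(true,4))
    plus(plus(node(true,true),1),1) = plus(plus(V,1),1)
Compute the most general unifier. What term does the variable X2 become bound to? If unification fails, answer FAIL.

node(node(true,true),4)

Decompose node/2: X2 = node(V,4),  node(true,4) = node(true,4).
Bind X2 := node(V,4); no other remaining equation mentions X2.
Delete trivial equation node(true,4) = node(true,4).
Decompose plus/2: plus(node(true,true),1) = plus(V,1),  1 = 1.
Decompose plus/2: node(true,true) = V,  1 = 1.
Bind V := node(true,true); no other remaining equation mentions V. Substituting into the earlier binding gives X2 := node(node(true,true),4).
Delete trivial equation 1 = 1.
Delete trivial equation 1 = 1.
MGU = { X2 ↦ node(node(true,true),4), V ↦ node(true,true) }, so X2 ↦ node(node(true,true),4).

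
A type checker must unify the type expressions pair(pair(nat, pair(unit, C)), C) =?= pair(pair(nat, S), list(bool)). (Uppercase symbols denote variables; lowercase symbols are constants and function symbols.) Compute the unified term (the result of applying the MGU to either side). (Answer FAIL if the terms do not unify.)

Decompose pair/2: pair(nat, pair(unit, C)) =?= pair(nat, S),  C =?= list(bool).
Decompose pair/2: nat =?= nat,  pair(unit, C) =?= S.
Delete trivial equation nat =?= nat.
Bind S := pair(unit, C); no other remaining equation mentions S.
Bind C := list(bool). Substituting into the earlier binding gives S := pair(unit, list(bool)).
Applying the MGU to either side gives pair(pair(nat, pair(unit, list(bool))), list(bool)).

pair(pair(nat, pair(unit, list(bool))), list(bool))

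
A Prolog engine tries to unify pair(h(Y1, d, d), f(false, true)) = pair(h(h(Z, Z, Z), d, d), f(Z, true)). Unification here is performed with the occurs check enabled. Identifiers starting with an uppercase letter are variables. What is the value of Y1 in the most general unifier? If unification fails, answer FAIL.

Decompose pair/2: h(Y1, d, d) = h(h(Z, Z, Z), d, d),  f(false, true) = f(Z, true).
Decompose h/3: Y1 = h(Z, Z, Z),  d = d,  d = d.
Bind Y1 := h(Z, Z, Z); no other remaining equation mentions Y1.
Delete trivial equation d = d.
Delete trivial equation d = d.
Decompose f/2: false = Z,  true = true.
Bind Z := false; no other remaining equation mentions Z. Substituting into the earlier binding gives Y1 := h(false, false, false).
Delete trivial equation true = true.
MGU = { Y1 = h(false, false, false), Z = false }, so Y1 = h(false, false, false).

h(false, false, false)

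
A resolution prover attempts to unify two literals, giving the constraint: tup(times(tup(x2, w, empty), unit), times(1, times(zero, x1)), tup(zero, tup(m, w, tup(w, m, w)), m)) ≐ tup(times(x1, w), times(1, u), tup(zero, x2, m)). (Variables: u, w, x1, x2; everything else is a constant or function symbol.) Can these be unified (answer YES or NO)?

YES

Decompose tup/3: times(tup(x2, w, empty), unit) ≐ times(x1, w),  times(1, times(zero, x1)) ≐ times(1, u),  tup(zero, tup(m, w, tup(w, m, w)), m) ≐ tup(zero, x2, m).
Decompose times/2: tup(x2, w, empty) ≐ x1,  unit ≐ w.
Bind x1 := tup(x2, w, empty); substituting into the one remaining equation that mentions x1 gives: times(1, times(zero, tup(x2, w, empty))) ≐ times(1, u).
Bind w := unit; substituting into the remaining equations gives: times(1, times(zero, tup(x2, unit, empty))) ≐ times(1, u),  tup(zero, tup(m, unit, tup(unit, m, unit)), m) ≐ tup(zero, x2, m). Substituting into the earlier binding gives x1 := tup(x2, unit, empty).
Decompose times/2: 1 ≐ 1,  times(zero, tup(x2, unit, empty)) ≐ u.
Delete trivial equation 1 ≐ 1.
Bind u := times(zero, tup(x2, unit, empty)); no other remaining equation mentions u.
Decompose tup/3: zero ≐ zero,  tup(m, unit, tup(unit, m, unit)) ≐ x2,  m ≐ m.
Delete trivial equation zero ≐ zero.
Bind x2 := tup(m, unit, tup(unit, m, unit)); no other remaining equation mentions x2. Substituting into the earlier bindings gives x1 := tup(tup(m, unit, tup(unit, m, unit)), unit, empty), u := times(zero, tup(tup(m, unit, tup(unit, m, unit)), unit, empty)).
Delete trivial equation m ≐ m.
No equations remain and no clash or occurs-check failure arose, so a unifier exists.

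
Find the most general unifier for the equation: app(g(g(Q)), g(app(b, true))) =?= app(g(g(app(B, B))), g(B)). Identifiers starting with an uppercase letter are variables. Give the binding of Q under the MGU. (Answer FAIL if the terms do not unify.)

Decompose app/2: g(g(Q)) =?= g(g(app(B, B))),  g(app(b, true)) =?= g(B).
Decompose g/1: g(Q) =?= g(app(B, B)).
Decompose g/1: Q =?= app(B, B).
Bind Q := app(B, B); no other remaining equation mentions Q.
Decompose g/1: app(b, true) =?= B.
Bind B := app(b, true). Substituting into the earlier binding gives Q := app(app(b, true), app(b, true)).
MGU = { Q := app(app(b, true), app(b, true)), B := app(b, true) }, so Q := app(app(b, true), app(b, true)).

app(app(b, true), app(b, true))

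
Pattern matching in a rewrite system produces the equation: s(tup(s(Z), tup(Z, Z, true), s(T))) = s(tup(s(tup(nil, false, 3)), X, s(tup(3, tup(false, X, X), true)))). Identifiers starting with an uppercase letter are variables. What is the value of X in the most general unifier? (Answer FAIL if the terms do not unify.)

tup(tup(nil, false, 3), tup(nil, false, 3), true)

Decompose s/1: tup(s(Z), tup(Z, Z, true), s(T)) = tup(s(tup(nil, false, 3)), X, s(tup(3, tup(false, X, X), true))).
Decompose tup/3: s(Z) = s(tup(nil, false, 3)),  tup(Z, Z, true) = X,  s(T) = s(tup(3, tup(false, X, X), true)).
Decompose s/1: Z = tup(nil, false, 3).
Bind Z := tup(nil, false, 3); substituting into the one remaining equation that mentions Z gives: tup(tup(nil, false, 3), tup(nil, false, 3), true) = X.
Bind X := tup(tup(nil, false, 3), tup(nil, false, 3), true); substituting into the remaining equation gives: s(T) = s(tup(3, tup(false, tup(tup(nil, false, 3), tup(nil, false, 3), true), tup(tup(nil, false, 3), tup(nil, false, 3), true)), true)).
Decompose s/1: T = tup(3, tup(false, tup(tup(nil, false, 3), tup(nil, false, 3), true), tup(tup(nil, false, 3), tup(nil, false, 3), true)), true).
Bind T := tup(3, tup(false, tup(tup(nil, false, 3), tup(nil, false, 3), true), tup(tup(nil, false, 3), tup(nil, false, 3), true)), true).
MGU = { Z := tup(nil, false, 3), X := tup(tup(nil, false, 3), tup(nil, false, 3), true), T := tup(3, tup(false, tup(tup(nil, false, 3), tup(nil, false, 3), true), tup(tup(nil, false, 3), tup(nil, false, 3), true)), true) }, so X := tup(tup(nil, false, 3), tup(nil, false, 3), true).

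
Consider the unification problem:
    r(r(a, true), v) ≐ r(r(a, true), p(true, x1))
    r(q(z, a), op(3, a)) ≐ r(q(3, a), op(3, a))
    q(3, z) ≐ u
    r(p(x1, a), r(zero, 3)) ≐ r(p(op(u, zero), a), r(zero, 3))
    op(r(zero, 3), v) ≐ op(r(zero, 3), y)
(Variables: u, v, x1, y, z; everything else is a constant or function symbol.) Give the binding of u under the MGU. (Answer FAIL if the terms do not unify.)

q(3, 3)

Decompose r/2: r(a, true) ≐ r(a, true),  v ≐ p(true, x1).
Delete trivial equation r(a, true) ≐ r(a, true).
Bind v := p(true, x1); substituting into the one remaining equation that mentions v gives: op(r(zero, 3), p(true, x1)) ≐ op(r(zero, 3), y).
Decompose r/2: q(z, a) ≐ q(3, a),  op(3, a) ≐ op(3, a).
Decompose q/2: z ≐ 3,  a ≐ a.
Bind z := 3; substituting into the one remaining equation that mentions z gives: q(3, 3) ≐ u.
Delete trivial equation a ≐ a.
Delete trivial equation op(3, a) ≐ op(3, a).
Bind u := q(3, 3); substituting into the one remaining equation that mentions u gives: r(p(x1, a), r(zero, 3)) ≐ r(p(op(q(3, 3), zero), a), r(zero, 3)).
Decompose r/2: p(x1, a) ≐ p(op(q(3, 3), zero), a),  r(zero, 3) ≐ r(zero, 3).
Decompose p/2: x1 ≐ op(q(3, 3), zero),  a ≐ a.
Bind x1 := op(q(3, 3), zero); substituting into the one remaining equation that mentions x1 gives: op(r(zero, 3), p(true, op(q(3, 3), zero))) ≐ op(r(zero, 3), y). Substituting into the earlier binding gives v := p(true, op(q(3, 3), zero)).
Delete trivial equation a ≐ a.
Delete trivial equation r(zero, 3) ≐ r(zero, 3).
Decompose op/2: r(zero, 3) ≐ r(zero, 3),  p(true, op(q(3, 3), zero)) ≐ y.
Delete trivial equation r(zero, 3) ≐ r(zero, 3).
Bind y := p(true, op(q(3, 3), zero)).
MGU = { v := p(true, op(q(3, 3), zero)), z := 3, u := q(3, 3), x1 := op(q(3, 3), zero), y := p(true, op(q(3, 3), zero)) }, so u := q(3, 3).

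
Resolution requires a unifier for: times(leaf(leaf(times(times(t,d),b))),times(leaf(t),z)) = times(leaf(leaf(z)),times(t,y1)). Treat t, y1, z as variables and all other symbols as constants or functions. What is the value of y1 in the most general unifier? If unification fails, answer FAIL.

Decompose times/2: leaf(leaf(times(times(t,d),b))) = leaf(leaf(z)),  times(leaf(t),z) = times(t,y1).
Decompose leaf/1: leaf(times(times(t,d),b)) = leaf(z).
Decompose leaf/1: times(times(t,d),b) = z.
Bind z := times(times(t,d),b); substituting into the remaining equation gives: times(leaf(t),times(times(t,d),b)) = times(t,y1).
Decompose times/2: leaf(t) = t,  times(times(t,d),b) = y1.
Occurs check fails: t occurs in leaf(t); the equation t = leaf(t) has no finite solution.

FAIL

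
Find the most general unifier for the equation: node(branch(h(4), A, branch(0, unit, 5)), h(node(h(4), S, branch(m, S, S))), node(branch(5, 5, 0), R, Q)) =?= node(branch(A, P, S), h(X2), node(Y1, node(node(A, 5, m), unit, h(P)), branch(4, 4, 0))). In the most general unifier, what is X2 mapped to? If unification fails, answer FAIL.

node(h(4), branch(0, unit, 5), branch(m, branch(0, unit, 5), branch(0, unit, 5)))

Decompose node/3: branch(h(4), A, branch(0, unit, 5)) =?= branch(A, P, S),  h(node(h(4), S, branch(m, S, S))) =?= h(X2),  node(branch(5, 5, 0), R, Q) =?= node(Y1, node(node(A, 5, m), unit, h(P)), branch(4, 4, 0)).
Decompose branch/3: h(4) =?= A,  A =?= P,  branch(0, unit, 5) =?= S.
Bind A := h(4); substituting into the 2 remaining equations that mention A gives: h(4) =?= P,  node(branch(5, 5, 0), R, Q) =?= node(Y1, node(node(h(4), 5, m), unit, h(P)), branch(4, 4, 0)).
Bind P := h(4); substituting into the one remaining equation that mentions P gives: node(branch(5, 5, 0), R, Q) =?= node(Y1, node(node(h(4), 5, m), unit, h(h(4))), branch(4, 4, 0)).
Bind S := branch(0, unit, 5); substituting into the one remaining equation that mentions S gives: h(node(h(4), branch(0, unit, 5), branch(m, branch(0, unit, 5), branch(0, unit, 5)))) =?= h(X2).
Decompose h/1: node(h(4), branch(0, unit, 5), branch(m, branch(0, unit, 5), branch(0, unit, 5))) =?= X2.
Bind X2 := node(h(4), branch(0, unit, 5), branch(m, branch(0, unit, 5), branch(0, unit, 5))); no other remaining equation mentions X2.
Decompose node/3: branch(5, 5, 0) =?= Y1,  R =?= node(node(h(4), 5, m), unit, h(h(4))),  Q =?= branch(4, 4, 0).
Bind Y1 := branch(5, 5, 0); no other remaining equation mentions Y1.
Bind R := node(node(h(4), 5, m), unit, h(h(4))); no other remaining equation mentions R.
Bind Q := branch(4, 4, 0).
MGU = { A := h(4), P := h(4), S := branch(0, unit, 5), X2 := node(h(4), branch(0, unit, 5), branch(m, branch(0, unit, 5), branch(0, unit, 5))), Y1 := branch(5, 5, 0), R := node(node(h(4), 5, m), unit, h(h(4))), Q := branch(4, 4, 0) }, so X2 := node(h(4), branch(0, unit, 5), branch(m, branch(0, unit, 5), branch(0, unit, 5))).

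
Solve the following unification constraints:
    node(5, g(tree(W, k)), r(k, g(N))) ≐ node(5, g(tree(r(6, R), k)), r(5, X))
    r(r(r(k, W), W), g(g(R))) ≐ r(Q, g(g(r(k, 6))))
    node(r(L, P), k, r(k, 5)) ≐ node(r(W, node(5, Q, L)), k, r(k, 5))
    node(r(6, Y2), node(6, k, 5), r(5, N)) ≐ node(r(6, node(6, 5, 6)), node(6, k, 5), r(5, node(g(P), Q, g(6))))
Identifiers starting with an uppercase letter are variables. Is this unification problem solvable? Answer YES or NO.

Decompose node/3: 5 ≐ 5,  g(tree(W, k)) ≐ g(tree(r(6, R), k)),  r(k, g(N)) ≐ r(5, X).
Delete trivial equation 5 ≐ 5.
Decompose g/1: tree(W, k) ≐ tree(r(6, R), k).
Decompose tree/2: W ≐ r(6, R),  k ≐ k.
Bind W := r(6, R); substituting into the 2 remaining equations that mention W gives: r(r(r(k, r(6, R)), r(6, R)), g(g(R))) ≐ r(Q, g(g(r(k, 6)))),  node(r(L, P), k, r(k, 5)) ≐ node(r(r(6, R), node(5, Q, L)), k, r(k, 5)).
Delete trivial equation k ≐ k.
Decompose r/2: k ≐ 5,  g(N) ≐ X.
Clash: constants k and 5 differ; no unifier exists.

NO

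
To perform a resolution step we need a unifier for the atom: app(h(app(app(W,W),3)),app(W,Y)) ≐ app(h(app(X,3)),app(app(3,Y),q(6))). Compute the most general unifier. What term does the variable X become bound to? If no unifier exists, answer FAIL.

Decompose app/2: h(app(app(W,W),3)) ≐ h(app(X,3)),  app(W,Y) ≐ app(app(3,Y),q(6)).
Decompose h/1: app(app(W,W),3) ≐ app(X,3).
Decompose app/2: app(W,W) ≐ X,  3 ≐ 3.
Bind X := app(W,W); no other remaining equation mentions X.
Delete trivial equation 3 ≐ 3.
Decompose app/2: W ≐ app(3,Y),  Y ≐ q(6).
Bind W := app(3,Y); no other remaining equation mentions W. Substituting into the earlier binding gives X := app(app(3,Y),app(3,Y)).
Bind Y := q(6). Substituting into the earlier bindings gives X := app(app(3,q(6)),app(3,q(6))), W := app(3,q(6)).
MGU = { X := app(app(3,q(6)),app(3,q(6))), W := app(3,q(6)), Y := q(6) }, so X := app(app(3,q(6)),app(3,q(6))).

app(app(3,q(6)),app(3,q(6)))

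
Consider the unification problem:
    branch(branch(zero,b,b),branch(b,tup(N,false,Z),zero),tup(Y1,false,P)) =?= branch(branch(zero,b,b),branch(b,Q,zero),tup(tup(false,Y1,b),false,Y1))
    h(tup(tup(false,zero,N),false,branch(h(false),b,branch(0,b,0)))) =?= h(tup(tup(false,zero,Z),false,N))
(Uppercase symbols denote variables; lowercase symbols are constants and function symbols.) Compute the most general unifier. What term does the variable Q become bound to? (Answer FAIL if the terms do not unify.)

Decompose branch/3: branch(zero,b,b) =?= branch(zero,b,b),  branch(b,tup(N,false,Z),zero) =?= branch(b,Q,zero),  tup(Y1,false,P) =?= tup(tup(false,Y1,b),false,Y1).
Delete trivial equation branch(zero,b,b) =?= branch(zero,b,b).
Decompose branch/3: b =?= b,  tup(N,false,Z) =?= Q,  zero =?= zero.
Delete trivial equation b =?= b.
Bind Q := tup(N,false,Z); no other remaining equation mentions Q.
Delete trivial equation zero =?= zero.
Decompose tup/3: Y1 =?= tup(false,Y1,b),  false =?= false,  P =?= Y1.
Occurs check fails: Y1 occurs in tup(false,Y1,b); the equation Y1 =?= tup(false,Y1,b) has no finite solution.

FAIL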